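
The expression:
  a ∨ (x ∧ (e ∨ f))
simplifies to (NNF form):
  a ∨ (e ∧ x) ∨ (f ∧ x)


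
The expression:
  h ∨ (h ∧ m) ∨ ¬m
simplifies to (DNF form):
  h ∨ ¬m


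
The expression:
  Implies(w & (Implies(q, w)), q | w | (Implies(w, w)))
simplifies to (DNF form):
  True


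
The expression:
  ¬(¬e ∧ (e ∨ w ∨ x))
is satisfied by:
  {e: True, w: False, x: False}
  {x: True, e: True, w: False}
  {e: True, w: True, x: False}
  {x: True, e: True, w: True}
  {x: False, w: False, e: False}


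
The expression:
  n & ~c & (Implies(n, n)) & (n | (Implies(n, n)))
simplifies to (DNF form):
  n & ~c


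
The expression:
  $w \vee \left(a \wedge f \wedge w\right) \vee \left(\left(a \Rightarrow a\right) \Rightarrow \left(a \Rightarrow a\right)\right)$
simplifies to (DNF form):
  $\text{True}$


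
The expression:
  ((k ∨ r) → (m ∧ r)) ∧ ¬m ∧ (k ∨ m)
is never true.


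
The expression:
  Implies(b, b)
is always true.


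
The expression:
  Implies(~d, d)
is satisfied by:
  {d: True}


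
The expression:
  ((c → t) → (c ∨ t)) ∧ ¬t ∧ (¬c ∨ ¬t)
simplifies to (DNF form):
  c ∧ ¬t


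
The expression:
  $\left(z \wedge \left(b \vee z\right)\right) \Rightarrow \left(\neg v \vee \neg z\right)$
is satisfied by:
  {v: False, z: False}
  {z: True, v: False}
  {v: True, z: False}


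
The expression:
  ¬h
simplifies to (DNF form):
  ¬h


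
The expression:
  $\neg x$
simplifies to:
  $\neg x$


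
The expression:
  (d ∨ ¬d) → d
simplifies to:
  d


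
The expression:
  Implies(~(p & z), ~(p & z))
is always true.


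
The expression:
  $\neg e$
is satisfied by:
  {e: False}


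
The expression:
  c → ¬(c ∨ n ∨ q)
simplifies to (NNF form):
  ¬c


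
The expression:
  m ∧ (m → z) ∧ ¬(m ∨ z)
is never true.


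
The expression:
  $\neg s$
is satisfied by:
  {s: False}


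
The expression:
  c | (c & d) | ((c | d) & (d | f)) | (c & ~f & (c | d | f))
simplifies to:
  c | d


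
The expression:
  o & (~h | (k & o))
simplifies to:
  o & (k | ~h)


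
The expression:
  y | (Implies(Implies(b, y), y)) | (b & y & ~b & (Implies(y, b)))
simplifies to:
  b | y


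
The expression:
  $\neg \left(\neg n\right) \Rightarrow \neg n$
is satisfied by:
  {n: False}


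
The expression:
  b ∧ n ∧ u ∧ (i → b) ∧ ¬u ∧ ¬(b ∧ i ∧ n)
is never true.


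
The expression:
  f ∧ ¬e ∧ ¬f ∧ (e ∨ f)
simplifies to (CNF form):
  False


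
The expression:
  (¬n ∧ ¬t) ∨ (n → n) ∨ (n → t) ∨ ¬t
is always true.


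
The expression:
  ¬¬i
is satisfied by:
  {i: True}


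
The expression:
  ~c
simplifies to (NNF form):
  ~c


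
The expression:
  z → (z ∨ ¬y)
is always true.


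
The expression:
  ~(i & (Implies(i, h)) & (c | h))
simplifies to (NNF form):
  ~h | ~i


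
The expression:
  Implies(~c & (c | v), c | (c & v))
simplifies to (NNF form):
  c | ~v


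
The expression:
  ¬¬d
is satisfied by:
  {d: True}


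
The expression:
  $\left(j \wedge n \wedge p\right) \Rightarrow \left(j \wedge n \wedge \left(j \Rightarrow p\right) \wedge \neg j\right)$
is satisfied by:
  {p: False, n: False, j: False}
  {j: True, p: False, n: False}
  {n: True, p: False, j: False}
  {j: True, n: True, p: False}
  {p: True, j: False, n: False}
  {j: True, p: True, n: False}
  {n: True, p: True, j: False}


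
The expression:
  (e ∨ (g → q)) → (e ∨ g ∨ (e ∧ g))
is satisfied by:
  {e: True, g: True}
  {e: True, g: False}
  {g: True, e: False}


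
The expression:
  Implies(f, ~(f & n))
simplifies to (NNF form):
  ~f | ~n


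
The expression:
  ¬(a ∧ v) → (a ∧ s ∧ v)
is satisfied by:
  {a: True, v: True}


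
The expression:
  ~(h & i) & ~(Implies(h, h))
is never true.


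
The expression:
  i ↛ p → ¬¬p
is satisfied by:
  {p: True, i: False}
  {i: False, p: False}
  {i: True, p: True}


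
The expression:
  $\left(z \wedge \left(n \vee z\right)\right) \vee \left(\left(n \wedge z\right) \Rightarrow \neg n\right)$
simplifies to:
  $\text{True}$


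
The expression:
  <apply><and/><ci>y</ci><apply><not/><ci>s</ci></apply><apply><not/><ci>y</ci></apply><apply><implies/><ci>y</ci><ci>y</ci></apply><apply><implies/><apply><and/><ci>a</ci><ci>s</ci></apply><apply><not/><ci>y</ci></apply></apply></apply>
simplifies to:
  <false/>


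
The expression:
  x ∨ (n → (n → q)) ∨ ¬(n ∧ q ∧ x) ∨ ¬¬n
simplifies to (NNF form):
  True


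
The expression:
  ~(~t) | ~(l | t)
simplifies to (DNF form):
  t | ~l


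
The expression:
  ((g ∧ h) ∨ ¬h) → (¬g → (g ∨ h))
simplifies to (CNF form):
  g ∨ h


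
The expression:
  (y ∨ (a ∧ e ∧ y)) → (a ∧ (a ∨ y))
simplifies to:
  a ∨ ¬y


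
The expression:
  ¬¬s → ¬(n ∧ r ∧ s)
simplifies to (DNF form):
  ¬n ∨ ¬r ∨ ¬s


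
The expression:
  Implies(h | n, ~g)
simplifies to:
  ~g | (~h & ~n)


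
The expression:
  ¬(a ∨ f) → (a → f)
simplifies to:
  True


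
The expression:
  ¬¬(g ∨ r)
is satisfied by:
  {r: True, g: True}
  {r: True, g: False}
  {g: True, r: False}


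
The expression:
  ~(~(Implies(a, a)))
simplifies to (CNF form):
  True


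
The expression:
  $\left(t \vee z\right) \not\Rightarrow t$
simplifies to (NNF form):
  $z \wedge \neg t$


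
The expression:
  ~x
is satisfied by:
  {x: False}


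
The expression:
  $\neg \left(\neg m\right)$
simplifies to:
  $m$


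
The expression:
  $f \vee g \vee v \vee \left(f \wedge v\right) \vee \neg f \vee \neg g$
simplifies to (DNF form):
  $\text{True}$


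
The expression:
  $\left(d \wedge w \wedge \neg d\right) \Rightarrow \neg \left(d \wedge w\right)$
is always true.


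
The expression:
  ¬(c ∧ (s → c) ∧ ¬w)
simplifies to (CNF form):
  w ∨ ¬c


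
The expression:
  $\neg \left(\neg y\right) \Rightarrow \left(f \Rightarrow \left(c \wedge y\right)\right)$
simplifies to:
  $c \vee \neg f \vee \neg y$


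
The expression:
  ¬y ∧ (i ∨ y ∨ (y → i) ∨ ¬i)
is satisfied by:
  {y: False}


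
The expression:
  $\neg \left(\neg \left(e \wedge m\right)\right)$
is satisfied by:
  {m: True, e: True}


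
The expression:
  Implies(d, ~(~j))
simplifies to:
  j | ~d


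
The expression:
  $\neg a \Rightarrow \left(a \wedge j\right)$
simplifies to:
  $a$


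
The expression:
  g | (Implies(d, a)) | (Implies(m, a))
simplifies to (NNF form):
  a | g | ~d | ~m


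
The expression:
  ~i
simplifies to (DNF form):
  ~i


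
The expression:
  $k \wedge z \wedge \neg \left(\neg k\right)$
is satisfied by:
  {z: True, k: True}


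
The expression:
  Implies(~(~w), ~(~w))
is always true.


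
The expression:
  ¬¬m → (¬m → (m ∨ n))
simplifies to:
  True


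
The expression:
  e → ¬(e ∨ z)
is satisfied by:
  {e: False}


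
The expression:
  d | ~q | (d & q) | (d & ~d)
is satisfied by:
  {d: True, q: False}
  {q: False, d: False}
  {q: True, d: True}


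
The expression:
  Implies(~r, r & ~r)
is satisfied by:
  {r: True}


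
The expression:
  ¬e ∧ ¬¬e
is never true.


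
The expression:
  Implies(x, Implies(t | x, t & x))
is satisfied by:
  {t: True, x: False}
  {x: False, t: False}
  {x: True, t: True}


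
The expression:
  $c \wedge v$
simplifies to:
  $c \wedge v$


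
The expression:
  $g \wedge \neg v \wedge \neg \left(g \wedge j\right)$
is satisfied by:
  {g: True, v: False, j: False}


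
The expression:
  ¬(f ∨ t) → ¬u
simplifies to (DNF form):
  f ∨ t ∨ ¬u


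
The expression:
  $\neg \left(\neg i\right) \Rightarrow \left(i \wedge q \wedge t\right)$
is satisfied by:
  {t: True, q: True, i: False}
  {t: True, q: False, i: False}
  {q: True, t: False, i: False}
  {t: False, q: False, i: False}
  {i: True, t: True, q: True}


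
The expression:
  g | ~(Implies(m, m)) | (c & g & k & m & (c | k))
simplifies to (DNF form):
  g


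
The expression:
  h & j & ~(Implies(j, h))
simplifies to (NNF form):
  False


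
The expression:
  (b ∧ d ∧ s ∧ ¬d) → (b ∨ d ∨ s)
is always true.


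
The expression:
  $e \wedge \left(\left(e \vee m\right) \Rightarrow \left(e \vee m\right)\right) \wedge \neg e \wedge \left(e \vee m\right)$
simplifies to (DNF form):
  $\text{False}$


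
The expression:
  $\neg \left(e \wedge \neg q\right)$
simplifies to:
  $q \vee \neg e$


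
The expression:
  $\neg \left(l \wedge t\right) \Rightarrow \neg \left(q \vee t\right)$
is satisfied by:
  {l: True, q: False, t: False}
  {q: False, t: False, l: False}
  {l: True, t: True, q: False}
  {l: True, t: True, q: True}


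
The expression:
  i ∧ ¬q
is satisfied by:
  {i: True, q: False}


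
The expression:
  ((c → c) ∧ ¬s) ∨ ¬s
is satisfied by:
  {s: False}


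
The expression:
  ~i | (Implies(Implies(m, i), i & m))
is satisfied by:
  {m: True, i: False}
  {i: False, m: False}
  {i: True, m: True}


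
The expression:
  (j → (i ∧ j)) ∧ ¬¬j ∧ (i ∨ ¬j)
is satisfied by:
  {i: True, j: True}


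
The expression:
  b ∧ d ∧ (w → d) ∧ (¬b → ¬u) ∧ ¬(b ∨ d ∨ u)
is never true.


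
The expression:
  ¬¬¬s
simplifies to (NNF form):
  ¬s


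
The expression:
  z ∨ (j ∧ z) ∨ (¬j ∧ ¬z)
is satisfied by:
  {z: True, j: False}
  {j: False, z: False}
  {j: True, z: True}


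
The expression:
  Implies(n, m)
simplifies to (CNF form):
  m | ~n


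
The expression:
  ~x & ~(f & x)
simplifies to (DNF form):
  ~x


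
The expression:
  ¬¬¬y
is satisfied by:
  {y: False}


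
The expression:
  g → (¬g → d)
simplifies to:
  True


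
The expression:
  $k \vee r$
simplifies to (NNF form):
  $k \vee r$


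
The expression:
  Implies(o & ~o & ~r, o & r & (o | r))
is always true.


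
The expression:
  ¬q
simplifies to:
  ¬q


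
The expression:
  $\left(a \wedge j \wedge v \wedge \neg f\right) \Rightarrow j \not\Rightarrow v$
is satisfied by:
  {f: True, v: False, a: False, j: False}
  {f: False, v: False, a: False, j: False}
  {j: True, f: True, v: False, a: False}
  {j: True, f: False, v: False, a: False}
  {a: True, f: True, v: False, j: False}
  {a: True, f: False, v: False, j: False}
  {j: True, a: True, f: True, v: False}
  {j: True, a: True, f: False, v: False}
  {v: True, f: True, j: False, a: False}
  {v: True, f: False, j: False, a: False}
  {j: True, v: True, f: True, a: False}
  {j: True, v: True, f: False, a: False}
  {a: True, v: True, f: True, j: False}
  {a: True, v: True, f: False, j: False}
  {a: True, v: True, j: True, f: True}


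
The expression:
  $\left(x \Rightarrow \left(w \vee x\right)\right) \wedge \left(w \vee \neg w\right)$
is always true.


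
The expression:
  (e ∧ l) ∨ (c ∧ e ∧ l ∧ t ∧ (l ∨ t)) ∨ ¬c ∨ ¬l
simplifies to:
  e ∨ ¬c ∨ ¬l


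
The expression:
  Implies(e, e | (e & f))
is always true.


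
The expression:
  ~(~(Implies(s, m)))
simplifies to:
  m | ~s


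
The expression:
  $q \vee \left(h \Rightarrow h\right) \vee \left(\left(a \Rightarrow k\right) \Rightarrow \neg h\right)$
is always true.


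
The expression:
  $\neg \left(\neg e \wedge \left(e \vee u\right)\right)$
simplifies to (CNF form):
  $e \vee \neg u$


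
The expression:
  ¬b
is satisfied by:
  {b: False}


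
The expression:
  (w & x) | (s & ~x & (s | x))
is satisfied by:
  {w: True, s: True, x: False}
  {s: True, x: False, w: False}
  {x: True, w: True, s: True}
  {x: True, w: True, s: False}


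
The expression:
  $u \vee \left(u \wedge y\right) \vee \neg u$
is always true.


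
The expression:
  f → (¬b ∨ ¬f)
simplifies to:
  ¬b ∨ ¬f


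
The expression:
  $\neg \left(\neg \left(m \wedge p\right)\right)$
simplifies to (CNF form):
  $m \wedge p$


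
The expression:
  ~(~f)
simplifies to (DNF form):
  f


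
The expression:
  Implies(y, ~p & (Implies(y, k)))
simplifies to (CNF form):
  (k | ~y) & (~p | ~y)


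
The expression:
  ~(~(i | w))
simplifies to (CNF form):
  i | w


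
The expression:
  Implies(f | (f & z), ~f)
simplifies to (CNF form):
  ~f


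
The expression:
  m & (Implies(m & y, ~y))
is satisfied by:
  {m: True, y: False}


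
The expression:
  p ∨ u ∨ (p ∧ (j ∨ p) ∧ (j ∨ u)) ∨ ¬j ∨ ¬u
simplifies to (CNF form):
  True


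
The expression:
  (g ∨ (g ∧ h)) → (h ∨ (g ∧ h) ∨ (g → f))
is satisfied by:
  {f: True, h: True, g: False}
  {f: True, g: False, h: False}
  {h: True, g: False, f: False}
  {h: False, g: False, f: False}
  {f: True, h: True, g: True}
  {f: True, g: True, h: False}
  {h: True, g: True, f: False}


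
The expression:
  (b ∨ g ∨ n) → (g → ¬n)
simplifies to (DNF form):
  ¬g ∨ ¬n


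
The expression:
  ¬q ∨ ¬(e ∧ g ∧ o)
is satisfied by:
  {g: False, e: False, q: False, o: False}
  {o: True, g: False, e: False, q: False}
  {q: True, g: False, e: False, o: False}
  {o: True, q: True, g: False, e: False}
  {e: True, o: False, g: False, q: False}
  {o: True, e: True, g: False, q: False}
  {q: True, e: True, o: False, g: False}
  {o: True, q: True, e: True, g: False}
  {g: True, q: False, e: False, o: False}
  {o: True, g: True, q: False, e: False}
  {q: True, g: True, o: False, e: False}
  {o: True, q: True, g: True, e: False}
  {e: True, g: True, q: False, o: False}
  {o: True, e: True, g: True, q: False}
  {q: True, e: True, g: True, o: False}


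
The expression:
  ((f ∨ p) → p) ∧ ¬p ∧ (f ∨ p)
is never true.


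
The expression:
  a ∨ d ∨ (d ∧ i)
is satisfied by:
  {a: True, d: True}
  {a: True, d: False}
  {d: True, a: False}


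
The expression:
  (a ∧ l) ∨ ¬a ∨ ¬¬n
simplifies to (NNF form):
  l ∨ n ∨ ¬a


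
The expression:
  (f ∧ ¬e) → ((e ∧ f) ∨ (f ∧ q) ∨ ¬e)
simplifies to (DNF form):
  True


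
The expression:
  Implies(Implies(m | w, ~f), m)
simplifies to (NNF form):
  m | (f & w)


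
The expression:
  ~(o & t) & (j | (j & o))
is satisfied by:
  {j: True, o: False, t: False}
  {j: True, t: True, o: False}
  {j: True, o: True, t: False}


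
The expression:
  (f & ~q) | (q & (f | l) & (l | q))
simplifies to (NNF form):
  f | (l & q)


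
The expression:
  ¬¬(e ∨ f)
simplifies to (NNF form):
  e ∨ f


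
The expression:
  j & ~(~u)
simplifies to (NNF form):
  j & u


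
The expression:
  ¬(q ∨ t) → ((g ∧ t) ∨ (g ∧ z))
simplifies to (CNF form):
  (g ∨ q ∨ t) ∧ (q ∨ t ∨ z)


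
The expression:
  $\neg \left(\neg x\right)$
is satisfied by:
  {x: True}


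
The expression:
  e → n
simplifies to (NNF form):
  n ∨ ¬e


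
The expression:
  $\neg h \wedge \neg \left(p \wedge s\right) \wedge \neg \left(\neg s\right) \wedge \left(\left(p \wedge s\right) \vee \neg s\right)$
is never true.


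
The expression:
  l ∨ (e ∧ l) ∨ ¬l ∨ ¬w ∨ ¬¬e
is always true.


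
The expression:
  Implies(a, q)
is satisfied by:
  {q: True, a: False}
  {a: False, q: False}
  {a: True, q: True}


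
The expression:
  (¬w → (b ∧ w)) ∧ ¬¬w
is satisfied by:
  {w: True}


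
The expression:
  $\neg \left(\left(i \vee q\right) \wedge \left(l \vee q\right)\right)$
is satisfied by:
  {q: False, l: False, i: False}
  {i: True, q: False, l: False}
  {l: True, q: False, i: False}


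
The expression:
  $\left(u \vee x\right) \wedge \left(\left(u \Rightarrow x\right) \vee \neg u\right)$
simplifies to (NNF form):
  $x$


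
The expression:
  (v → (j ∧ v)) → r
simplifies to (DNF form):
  r ∨ (v ∧ ¬j)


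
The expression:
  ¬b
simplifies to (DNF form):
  ¬b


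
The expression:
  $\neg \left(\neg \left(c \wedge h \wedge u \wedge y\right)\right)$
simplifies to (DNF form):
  $c \wedge h \wedge u \wedge y$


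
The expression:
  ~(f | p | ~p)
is never true.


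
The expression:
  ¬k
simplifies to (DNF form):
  ¬k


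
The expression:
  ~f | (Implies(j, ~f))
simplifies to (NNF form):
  ~f | ~j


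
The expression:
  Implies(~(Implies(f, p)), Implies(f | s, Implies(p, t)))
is always true.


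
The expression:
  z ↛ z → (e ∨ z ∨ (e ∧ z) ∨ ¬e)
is always true.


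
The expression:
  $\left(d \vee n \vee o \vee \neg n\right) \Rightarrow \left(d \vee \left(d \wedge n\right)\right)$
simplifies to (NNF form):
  $d$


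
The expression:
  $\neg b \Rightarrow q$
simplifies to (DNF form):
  $b \vee q$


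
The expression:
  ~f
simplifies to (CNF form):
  ~f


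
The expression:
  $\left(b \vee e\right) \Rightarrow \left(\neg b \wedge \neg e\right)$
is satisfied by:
  {e: False, b: False}


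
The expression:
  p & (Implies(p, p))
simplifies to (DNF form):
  p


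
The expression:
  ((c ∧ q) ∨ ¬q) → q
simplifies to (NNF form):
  q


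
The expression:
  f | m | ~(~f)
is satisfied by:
  {m: True, f: True}
  {m: True, f: False}
  {f: True, m: False}


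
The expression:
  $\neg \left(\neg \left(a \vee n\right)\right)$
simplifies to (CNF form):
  $a \vee n$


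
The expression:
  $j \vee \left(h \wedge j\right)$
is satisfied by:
  {j: True}


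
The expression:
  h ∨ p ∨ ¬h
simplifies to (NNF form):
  True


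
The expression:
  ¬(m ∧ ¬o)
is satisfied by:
  {o: True, m: False}
  {m: False, o: False}
  {m: True, o: True}


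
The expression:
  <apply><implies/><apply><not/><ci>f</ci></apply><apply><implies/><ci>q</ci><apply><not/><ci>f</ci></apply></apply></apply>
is always true.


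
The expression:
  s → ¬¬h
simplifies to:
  h ∨ ¬s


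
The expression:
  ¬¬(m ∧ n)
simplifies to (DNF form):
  m ∧ n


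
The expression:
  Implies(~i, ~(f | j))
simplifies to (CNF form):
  (i | ~f) & (i | ~j)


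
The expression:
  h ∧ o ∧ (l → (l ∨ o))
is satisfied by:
  {h: True, o: True}


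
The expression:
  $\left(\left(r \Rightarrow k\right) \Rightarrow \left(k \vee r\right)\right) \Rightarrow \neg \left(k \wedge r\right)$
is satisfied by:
  {k: False, r: False}
  {r: True, k: False}
  {k: True, r: False}


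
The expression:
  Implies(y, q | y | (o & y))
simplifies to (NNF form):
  True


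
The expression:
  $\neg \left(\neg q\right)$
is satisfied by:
  {q: True}


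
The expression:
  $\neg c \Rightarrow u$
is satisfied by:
  {c: True, u: True}
  {c: True, u: False}
  {u: True, c: False}


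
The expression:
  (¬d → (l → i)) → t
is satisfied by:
  {t: True, l: True, i: False, d: False}
  {t: True, l: False, i: False, d: False}
  {d: True, t: True, l: True, i: False}
  {d: True, t: True, l: False, i: False}
  {t: True, i: True, l: True, d: False}
  {t: True, i: True, l: False, d: False}
  {t: True, i: True, d: True, l: True}
  {t: True, i: True, d: True, l: False}
  {l: True, t: False, i: False, d: False}


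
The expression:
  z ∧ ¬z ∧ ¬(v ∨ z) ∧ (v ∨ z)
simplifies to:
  False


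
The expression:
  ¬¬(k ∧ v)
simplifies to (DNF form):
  k ∧ v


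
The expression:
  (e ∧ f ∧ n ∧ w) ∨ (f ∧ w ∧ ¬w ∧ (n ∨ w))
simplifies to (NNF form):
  e ∧ f ∧ n ∧ w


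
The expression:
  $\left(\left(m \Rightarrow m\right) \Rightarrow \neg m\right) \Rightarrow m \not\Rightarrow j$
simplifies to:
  $m$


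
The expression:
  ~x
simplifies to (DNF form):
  ~x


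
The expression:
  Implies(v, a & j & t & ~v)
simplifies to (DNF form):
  ~v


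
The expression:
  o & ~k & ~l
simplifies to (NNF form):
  o & ~k & ~l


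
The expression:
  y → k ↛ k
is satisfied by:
  {y: False}


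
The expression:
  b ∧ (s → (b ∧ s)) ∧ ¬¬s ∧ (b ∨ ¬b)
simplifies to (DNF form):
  b ∧ s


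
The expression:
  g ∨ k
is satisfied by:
  {k: True, g: True}
  {k: True, g: False}
  {g: True, k: False}


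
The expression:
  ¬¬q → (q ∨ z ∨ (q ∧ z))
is always true.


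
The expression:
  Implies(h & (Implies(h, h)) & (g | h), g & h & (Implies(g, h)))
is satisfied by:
  {g: True, h: False}
  {h: False, g: False}
  {h: True, g: True}


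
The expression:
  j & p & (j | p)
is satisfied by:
  {p: True, j: True}


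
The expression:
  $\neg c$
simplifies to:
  $\neg c$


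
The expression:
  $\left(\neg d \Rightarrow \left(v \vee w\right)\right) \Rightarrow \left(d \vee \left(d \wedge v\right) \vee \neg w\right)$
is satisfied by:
  {d: True, w: False}
  {w: False, d: False}
  {w: True, d: True}


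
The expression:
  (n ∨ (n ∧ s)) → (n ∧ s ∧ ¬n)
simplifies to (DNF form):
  ¬n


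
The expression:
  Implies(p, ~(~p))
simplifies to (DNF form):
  True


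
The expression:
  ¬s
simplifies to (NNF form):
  ¬s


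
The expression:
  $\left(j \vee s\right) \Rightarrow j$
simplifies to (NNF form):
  $j \vee \neg s$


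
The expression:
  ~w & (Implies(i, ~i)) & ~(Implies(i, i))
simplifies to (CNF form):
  False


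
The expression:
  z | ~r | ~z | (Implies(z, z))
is always true.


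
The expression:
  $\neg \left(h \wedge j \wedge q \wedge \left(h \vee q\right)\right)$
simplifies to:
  $\neg h \vee \neg j \vee \neg q$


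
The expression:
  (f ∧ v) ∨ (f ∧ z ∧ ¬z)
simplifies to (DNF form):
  f ∧ v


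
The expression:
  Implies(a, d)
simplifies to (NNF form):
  d | ~a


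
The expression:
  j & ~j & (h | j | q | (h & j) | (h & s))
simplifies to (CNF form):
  False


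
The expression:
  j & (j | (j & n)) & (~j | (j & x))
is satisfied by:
  {j: True, x: True}


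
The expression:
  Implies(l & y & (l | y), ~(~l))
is always true.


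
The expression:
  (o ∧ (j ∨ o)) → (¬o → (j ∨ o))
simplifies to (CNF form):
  True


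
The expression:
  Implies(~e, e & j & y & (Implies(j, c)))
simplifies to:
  e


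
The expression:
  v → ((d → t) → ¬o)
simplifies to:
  (d ∧ ¬t) ∨ ¬o ∨ ¬v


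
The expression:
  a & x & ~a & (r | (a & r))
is never true.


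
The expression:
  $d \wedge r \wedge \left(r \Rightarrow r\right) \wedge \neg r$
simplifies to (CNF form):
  $\text{False}$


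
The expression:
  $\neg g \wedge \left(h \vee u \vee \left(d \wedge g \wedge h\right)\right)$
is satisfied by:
  {u: True, h: True, g: False}
  {u: True, g: False, h: False}
  {h: True, g: False, u: False}


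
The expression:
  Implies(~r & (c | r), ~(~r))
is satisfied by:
  {r: True, c: False}
  {c: False, r: False}
  {c: True, r: True}


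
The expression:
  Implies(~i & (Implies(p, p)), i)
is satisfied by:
  {i: True}


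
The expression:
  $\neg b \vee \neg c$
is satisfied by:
  {c: False, b: False}
  {b: True, c: False}
  {c: True, b: False}


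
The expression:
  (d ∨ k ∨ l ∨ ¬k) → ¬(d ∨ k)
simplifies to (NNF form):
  ¬d ∧ ¬k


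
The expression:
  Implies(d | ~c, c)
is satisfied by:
  {c: True}


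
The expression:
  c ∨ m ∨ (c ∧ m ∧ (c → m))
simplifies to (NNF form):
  c ∨ m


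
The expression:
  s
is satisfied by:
  {s: True}


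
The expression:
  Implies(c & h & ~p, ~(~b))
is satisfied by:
  {b: True, p: True, h: False, c: False}
  {b: True, h: False, c: False, p: False}
  {p: True, h: False, c: False, b: False}
  {p: False, h: False, c: False, b: False}
  {b: True, c: True, p: True, h: False}
  {b: True, c: True, p: False, h: False}
  {c: True, p: True, b: False, h: False}
  {c: True, b: False, h: False, p: False}
  {p: True, b: True, h: True, c: False}
  {b: True, h: True, p: False, c: False}
  {p: True, h: True, b: False, c: False}
  {h: True, b: False, c: False, p: False}
  {b: True, c: True, h: True, p: True}
  {b: True, c: True, h: True, p: False}
  {c: True, h: True, p: True, b: False}


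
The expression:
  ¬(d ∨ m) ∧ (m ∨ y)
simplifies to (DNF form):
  y ∧ ¬d ∧ ¬m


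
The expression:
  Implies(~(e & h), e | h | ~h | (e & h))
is always true.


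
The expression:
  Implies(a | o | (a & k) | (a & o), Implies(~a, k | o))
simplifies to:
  True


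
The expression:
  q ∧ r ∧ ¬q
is never true.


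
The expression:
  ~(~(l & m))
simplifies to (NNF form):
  l & m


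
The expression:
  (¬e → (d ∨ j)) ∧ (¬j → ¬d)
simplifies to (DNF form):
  j ∨ (e ∧ ¬d)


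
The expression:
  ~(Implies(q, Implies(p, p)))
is never true.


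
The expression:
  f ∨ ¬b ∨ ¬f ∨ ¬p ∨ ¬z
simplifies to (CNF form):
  True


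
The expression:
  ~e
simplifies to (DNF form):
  ~e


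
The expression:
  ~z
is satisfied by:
  {z: False}


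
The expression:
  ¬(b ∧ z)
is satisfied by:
  {z: False, b: False}
  {b: True, z: False}
  {z: True, b: False}


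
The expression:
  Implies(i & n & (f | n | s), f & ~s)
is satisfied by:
  {f: True, s: False, n: False, i: False}
  {f: False, s: False, n: False, i: False}
  {s: True, f: True, i: False, n: False}
  {s: True, i: False, f: False, n: False}
  {i: True, f: True, s: False, n: False}
  {i: True, f: False, s: False, n: False}
  {i: True, s: True, f: True, n: False}
  {i: True, s: True, f: False, n: False}
  {n: True, f: True, s: False, i: False}
  {n: True, f: False, s: False, i: False}
  {n: True, s: True, f: True, i: False}
  {n: True, s: True, f: False, i: False}
  {i: True, n: True, f: True, s: False}


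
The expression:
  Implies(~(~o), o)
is always true.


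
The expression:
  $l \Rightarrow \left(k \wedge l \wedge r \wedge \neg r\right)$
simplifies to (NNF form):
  $\neg l$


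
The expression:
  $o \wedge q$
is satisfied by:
  {o: True, q: True}


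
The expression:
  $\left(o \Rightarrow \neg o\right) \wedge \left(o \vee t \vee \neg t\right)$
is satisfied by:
  {o: False}


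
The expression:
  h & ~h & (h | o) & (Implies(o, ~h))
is never true.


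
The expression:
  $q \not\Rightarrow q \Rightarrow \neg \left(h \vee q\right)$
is always true.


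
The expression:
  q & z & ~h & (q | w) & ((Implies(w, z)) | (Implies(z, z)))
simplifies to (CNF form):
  q & z & ~h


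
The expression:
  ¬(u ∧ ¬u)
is always true.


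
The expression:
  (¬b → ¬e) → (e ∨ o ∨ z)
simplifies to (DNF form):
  e ∨ o ∨ z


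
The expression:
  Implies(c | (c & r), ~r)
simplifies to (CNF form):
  ~c | ~r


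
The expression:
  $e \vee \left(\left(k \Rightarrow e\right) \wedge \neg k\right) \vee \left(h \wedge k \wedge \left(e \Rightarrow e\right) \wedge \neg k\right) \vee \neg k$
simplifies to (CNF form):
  $e \vee \neg k$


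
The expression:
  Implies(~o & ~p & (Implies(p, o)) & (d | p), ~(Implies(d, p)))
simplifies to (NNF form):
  True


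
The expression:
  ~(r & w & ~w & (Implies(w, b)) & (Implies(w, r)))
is always true.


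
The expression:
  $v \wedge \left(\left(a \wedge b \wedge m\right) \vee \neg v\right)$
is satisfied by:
  {a: True, m: True, b: True, v: True}


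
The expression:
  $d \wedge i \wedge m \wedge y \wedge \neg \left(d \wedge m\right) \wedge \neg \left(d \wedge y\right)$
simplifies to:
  $\text{False}$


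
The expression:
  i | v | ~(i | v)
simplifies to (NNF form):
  True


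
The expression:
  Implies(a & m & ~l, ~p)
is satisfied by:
  {l: True, p: False, m: False, a: False}
  {l: False, p: False, m: False, a: False}
  {a: True, l: True, p: False, m: False}
  {a: True, l: False, p: False, m: False}
  {l: True, m: True, a: False, p: False}
  {m: True, a: False, p: False, l: False}
  {a: True, m: True, l: True, p: False}
  {a: True, m: True, l: False, p: False}
  {l: True, p: True, a: False, m: False}
  {p: True, a: False, m: False, l: False}
  {l: True, a: True, p: True, m: False}
  {a: True, p: True, l: False, m: False}
  {l: True, m: True, p: True, a: False}
  {m: True, p: True, a: False, l: False}
  {a: True, m: True, p: True, l: True}


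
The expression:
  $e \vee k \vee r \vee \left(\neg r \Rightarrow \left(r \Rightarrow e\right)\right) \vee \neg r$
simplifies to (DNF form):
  $\text{True}$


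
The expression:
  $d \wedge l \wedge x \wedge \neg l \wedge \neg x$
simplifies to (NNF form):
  $\text{False}$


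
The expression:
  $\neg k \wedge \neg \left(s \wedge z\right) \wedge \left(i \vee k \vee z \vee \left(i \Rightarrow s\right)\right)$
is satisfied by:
  {s: False, k: False, z: False}
  {z: True, s: False, k: False}
  {s: True, z: False, k: False}


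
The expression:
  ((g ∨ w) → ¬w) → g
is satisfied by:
  {g: True, w: True}
  {g: True, w: False}
  {w: True, g: False}


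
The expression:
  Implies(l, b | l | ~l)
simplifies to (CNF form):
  True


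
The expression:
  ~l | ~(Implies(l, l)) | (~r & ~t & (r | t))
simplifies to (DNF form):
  ~l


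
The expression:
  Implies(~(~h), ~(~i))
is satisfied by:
  {i: True, h: False}
  {h: False, i: False}
  {h: True, i: True}


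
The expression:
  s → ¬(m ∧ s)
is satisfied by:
  {s: False, m: False}
  {m: True, s: False}
  {s: True, m: False}


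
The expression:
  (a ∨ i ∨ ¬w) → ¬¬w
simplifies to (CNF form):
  w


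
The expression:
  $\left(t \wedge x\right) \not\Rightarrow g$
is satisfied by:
  {t: True, x: True, g: False}


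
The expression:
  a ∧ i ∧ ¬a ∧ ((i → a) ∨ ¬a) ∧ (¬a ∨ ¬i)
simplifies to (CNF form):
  False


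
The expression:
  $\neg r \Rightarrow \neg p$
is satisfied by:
  {r: True, p: False}
  {p: False, r: False}
  {p: True, r: True}


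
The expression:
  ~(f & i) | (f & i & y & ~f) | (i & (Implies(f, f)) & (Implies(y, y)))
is always true.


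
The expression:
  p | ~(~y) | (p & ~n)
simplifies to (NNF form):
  p | y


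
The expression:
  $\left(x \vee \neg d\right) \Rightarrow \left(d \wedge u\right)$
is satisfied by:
  {u: True, d: True, x: False}
  {d: True, x: False, u: False}
  {x: True, u: True, d: True}


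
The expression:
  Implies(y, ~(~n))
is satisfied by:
  {n: True, y: False}
  {y: False, n: False}
  {y: True, n: True}


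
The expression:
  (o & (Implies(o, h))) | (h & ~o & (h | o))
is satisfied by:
  {h: True}


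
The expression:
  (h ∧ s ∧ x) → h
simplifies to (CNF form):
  True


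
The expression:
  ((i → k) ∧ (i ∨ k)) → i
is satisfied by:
  {i: True, k: False}
  {k: False, i: False}
  {k: True, i: True}


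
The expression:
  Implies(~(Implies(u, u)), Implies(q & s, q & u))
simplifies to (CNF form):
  True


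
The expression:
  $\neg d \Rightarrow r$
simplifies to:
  $d \vee r$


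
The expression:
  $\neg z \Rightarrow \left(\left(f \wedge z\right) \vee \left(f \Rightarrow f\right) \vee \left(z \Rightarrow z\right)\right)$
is always true.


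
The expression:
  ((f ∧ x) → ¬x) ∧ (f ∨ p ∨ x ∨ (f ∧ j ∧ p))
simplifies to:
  (f ∧ ¬x) ∨ (p ∧ ¬f) ∨ (x ∧ ¬f)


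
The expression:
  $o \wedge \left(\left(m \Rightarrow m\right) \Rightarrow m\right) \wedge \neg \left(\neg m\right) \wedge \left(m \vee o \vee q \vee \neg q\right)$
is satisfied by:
  {m: True, o: True}


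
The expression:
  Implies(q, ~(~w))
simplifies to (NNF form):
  w | ~q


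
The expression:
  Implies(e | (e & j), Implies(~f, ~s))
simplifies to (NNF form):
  f | ~e | ~s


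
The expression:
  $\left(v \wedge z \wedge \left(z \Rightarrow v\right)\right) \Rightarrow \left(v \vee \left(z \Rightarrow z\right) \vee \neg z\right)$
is always true.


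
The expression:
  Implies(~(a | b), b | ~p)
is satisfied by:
  {a: True, b: True, p: False}
  {a: True, p: False, b: False}
  {b: True, p: False, a: False}
  {b: False, p: False, a: False}
  {a: True, b: True, p: True}
  {a: True, p: True, b: False}
  {b: True, p: True, a: False}


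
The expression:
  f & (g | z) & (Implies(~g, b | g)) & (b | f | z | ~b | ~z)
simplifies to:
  f & (b | g) & (g | z)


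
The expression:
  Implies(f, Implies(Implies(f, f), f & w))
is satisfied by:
  {w: True, f: False}
  {f: False, w: False}
  {f: True, w: True}


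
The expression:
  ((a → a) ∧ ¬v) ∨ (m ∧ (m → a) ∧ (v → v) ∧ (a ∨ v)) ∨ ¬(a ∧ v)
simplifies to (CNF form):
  m ∨ ¬a ∨ ¬v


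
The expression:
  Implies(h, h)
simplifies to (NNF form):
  True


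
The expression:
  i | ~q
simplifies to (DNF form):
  i | ~q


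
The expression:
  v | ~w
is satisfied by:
  {v: True, w: False}
  {w: False, v: False}
  {w: True, v: True}


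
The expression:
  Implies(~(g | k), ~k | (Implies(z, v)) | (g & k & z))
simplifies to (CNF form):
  True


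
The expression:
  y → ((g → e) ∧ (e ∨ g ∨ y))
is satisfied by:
  {e: True, g: False, y: False}
  {g: False, y: False, e: False}
  {y: True, e: True, g: False}
  {y: True, g: False, e: False}
  {e: True, g: True, y: False}
  {g: True, e: False, y: False}
  {y: True, g: True, e: True}


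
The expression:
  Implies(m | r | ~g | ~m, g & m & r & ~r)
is never true.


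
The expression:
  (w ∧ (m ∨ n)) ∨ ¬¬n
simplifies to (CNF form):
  (m ∨ n) ∧ (n ∨ w)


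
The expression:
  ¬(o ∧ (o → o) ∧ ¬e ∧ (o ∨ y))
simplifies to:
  e ∨ ¬o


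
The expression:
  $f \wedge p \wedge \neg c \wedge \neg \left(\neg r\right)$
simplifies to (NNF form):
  $f \wedge p \wedge r \wedge \neg c$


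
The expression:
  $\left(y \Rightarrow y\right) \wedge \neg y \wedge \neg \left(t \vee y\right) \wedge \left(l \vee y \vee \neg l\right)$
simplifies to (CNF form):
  $\neg t \wedge \neg y$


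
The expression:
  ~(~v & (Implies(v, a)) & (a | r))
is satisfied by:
  {v: True, a: False, r: False}
  {r: True, v: True, a: False}
  {v: True, a: True, r: False}
  {r: True, v: True, a: True}
  {r: False, a: False, v: False}


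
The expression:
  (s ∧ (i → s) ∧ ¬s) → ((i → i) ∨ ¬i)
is always true.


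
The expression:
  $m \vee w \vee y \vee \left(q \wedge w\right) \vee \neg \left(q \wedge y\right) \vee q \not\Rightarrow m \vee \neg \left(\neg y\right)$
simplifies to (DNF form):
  $\text{True}$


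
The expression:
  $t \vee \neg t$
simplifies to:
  $\text{True}$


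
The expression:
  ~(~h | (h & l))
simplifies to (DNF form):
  h & ~l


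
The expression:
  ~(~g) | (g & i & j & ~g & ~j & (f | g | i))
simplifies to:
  g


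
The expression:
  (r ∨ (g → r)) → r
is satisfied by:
  {r: True, g: True}
  {r: True, g: False}
  {g: True, r: False}


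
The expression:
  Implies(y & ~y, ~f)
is always true.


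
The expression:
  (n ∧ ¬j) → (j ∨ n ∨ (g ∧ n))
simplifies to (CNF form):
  True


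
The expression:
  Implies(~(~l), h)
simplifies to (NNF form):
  h | ~l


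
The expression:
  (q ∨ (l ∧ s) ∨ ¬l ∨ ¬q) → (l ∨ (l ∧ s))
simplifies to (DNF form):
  l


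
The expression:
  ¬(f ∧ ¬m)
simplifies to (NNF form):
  m ∨ ¬f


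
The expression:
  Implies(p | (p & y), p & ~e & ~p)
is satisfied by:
  {p: False}


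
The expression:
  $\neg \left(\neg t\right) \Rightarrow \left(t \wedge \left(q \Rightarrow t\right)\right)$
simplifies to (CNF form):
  $\text{True}$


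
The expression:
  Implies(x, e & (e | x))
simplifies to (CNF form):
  e | ~x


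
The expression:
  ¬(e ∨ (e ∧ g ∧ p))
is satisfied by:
  {e: False}


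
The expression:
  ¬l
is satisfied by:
  {l: False}


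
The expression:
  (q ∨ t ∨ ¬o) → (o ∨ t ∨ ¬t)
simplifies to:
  True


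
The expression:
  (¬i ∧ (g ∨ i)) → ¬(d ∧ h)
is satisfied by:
  {i: True, h: False, d: False, g: False}
  {i: False, h: False, d: False, g: False}
  {i: True, g: True, h: False, d: False}
  {g: True, i: False, h: False, d: False}
  {i: True, d: True, g: False, h: False}
  {d: True, g: False, h: False, i: False}
  {i: True, g: True, d: True, h: False}
  {g: True, d: True, i: False, h: False}
  {i: True, h: True, g: False, d: False}
  {h: True, g: False, d: False, i: False}
  {i: True, g: True, h: True, d: False}
  {g: True, h: True, i: False, d: False}
  {i: True, d: True, h: True, g: False}
  {d: True, h: True, g: False, i: False}
  {i: True, g: True, d: True, h: True}


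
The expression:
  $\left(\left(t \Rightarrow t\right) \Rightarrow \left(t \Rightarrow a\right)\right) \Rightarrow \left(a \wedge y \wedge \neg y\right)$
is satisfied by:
  {t: True, a: False}


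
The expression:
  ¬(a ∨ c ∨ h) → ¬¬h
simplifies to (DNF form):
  a ∨ c ∨ h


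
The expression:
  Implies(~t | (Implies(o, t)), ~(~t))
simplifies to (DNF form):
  t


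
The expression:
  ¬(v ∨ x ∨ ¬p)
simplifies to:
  p ∧ ¬v ∧ ¬x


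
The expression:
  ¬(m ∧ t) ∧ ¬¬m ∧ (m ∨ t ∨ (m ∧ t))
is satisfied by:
  {m: True, t: False}


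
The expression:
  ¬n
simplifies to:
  ¬n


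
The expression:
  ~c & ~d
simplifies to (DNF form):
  ~c & ~d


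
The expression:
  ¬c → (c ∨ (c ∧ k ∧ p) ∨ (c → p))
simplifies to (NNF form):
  True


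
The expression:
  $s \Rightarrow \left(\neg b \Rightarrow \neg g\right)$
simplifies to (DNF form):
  $b \vee \neg g \vee \neg s$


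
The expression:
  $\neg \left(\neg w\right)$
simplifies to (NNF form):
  $w$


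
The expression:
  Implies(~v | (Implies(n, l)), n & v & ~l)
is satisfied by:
  {n: True, v: True, l: False}


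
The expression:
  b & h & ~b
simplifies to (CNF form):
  False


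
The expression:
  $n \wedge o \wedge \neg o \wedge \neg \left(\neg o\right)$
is never true.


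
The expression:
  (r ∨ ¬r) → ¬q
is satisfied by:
  {q: False}


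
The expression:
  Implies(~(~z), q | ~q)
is always true.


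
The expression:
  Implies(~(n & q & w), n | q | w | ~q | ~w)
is always true.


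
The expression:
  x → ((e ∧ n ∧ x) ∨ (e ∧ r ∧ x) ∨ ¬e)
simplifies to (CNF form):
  n ∨ r ∨ ¬e ∨ ¬x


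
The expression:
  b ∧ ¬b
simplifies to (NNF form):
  False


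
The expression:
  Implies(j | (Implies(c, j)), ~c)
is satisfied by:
  {c: False, j: False}
  {j: True, c: False}
  {c: True, j: False}


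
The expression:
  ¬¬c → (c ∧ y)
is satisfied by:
  {y: True, c: False}
  {c: False, y: False}
  {c: True, y: True}


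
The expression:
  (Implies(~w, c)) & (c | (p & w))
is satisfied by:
  {c: True, w: True, p: True}
  {c: True, w: True, p: False}
  {c: True, p: True, w: False}
  {c: True, p: False, w: False}
  {w: True, p: True, c: False}
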